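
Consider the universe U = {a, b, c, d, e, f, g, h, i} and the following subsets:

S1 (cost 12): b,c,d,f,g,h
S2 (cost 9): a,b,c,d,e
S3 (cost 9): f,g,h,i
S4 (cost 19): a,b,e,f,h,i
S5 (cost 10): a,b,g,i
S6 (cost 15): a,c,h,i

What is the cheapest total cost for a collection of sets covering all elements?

18

S2, S3 cover every element at cost 9 + 9 = 18.
Any cover uses at least 2 sets; among all covering selections none totals below 18.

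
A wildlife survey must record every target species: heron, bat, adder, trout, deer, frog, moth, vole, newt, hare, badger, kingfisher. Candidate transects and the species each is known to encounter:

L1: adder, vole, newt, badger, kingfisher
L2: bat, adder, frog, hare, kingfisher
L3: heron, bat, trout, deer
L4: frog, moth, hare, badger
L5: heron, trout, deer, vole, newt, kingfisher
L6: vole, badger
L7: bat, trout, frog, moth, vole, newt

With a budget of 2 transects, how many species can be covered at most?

10

Choosing L2, L5 covers {heron, bat, adder, trout, deer, frog, vole, newt, hare, kingfisher} — 10 species.
No choice of 2 transects does better; here moth, badger are left uncovered.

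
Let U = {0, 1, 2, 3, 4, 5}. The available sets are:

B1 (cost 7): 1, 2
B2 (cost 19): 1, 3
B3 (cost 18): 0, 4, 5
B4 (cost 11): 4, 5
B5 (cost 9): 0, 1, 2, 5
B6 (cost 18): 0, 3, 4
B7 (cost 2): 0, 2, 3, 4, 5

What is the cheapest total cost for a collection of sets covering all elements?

9

B1, B7 cover every element at cost 7 + 2 = 9.
Any cover uses at least 2 sets; among all covering selections none totals below 9.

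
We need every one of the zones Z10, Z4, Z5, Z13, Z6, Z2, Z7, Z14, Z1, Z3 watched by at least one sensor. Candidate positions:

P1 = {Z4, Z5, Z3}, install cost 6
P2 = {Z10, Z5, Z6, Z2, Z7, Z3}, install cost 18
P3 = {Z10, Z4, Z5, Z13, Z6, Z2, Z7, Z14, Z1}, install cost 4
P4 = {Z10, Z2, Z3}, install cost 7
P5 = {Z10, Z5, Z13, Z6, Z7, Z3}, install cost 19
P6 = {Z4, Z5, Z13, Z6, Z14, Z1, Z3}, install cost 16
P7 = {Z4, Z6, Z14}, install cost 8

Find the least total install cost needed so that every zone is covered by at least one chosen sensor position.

P1, P3 cover every zone at install cost 6 + 4 = 10.
Any cover uses at least 2 sensor positions; among all covering selections none totals below 10.

10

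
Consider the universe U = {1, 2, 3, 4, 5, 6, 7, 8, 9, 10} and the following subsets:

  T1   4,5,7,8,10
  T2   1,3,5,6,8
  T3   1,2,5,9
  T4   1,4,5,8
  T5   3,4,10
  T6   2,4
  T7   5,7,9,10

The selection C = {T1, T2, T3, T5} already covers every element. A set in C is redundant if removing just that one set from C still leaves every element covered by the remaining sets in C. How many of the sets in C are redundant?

1

Drop T1: 7 uncovered — not redundant.
Drop T2: 6 uncovered — not redundant.
Drop T3: 2, 9 uncovered — not redundant.
Drop T5: the rest still cover every element — redundant.
1 redundant: T5.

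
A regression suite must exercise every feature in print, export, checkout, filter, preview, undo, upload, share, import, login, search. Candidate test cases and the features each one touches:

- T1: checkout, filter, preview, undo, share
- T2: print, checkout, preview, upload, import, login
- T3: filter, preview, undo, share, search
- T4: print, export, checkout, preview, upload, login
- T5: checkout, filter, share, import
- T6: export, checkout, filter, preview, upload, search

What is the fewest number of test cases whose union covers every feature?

3

T1, T2, T6 together cover {print, export, checkout, filter, preview, undo, upload, share, import, login, search} — every feature.
No 2 of the 6 test cases cover everything (all 15 pairs fall short), so 3 is minimum.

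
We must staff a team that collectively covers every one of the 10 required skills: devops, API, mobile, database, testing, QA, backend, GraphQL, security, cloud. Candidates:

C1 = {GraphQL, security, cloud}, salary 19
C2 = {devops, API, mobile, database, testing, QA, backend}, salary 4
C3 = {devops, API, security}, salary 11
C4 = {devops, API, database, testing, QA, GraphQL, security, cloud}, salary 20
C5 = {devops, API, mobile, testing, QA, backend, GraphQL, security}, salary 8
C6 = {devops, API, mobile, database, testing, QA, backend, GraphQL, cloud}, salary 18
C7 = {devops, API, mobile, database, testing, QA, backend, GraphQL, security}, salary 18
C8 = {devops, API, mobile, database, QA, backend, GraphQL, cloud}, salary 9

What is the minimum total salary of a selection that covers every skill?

17

C5, C8 cover every skill at salary 8 + 9 = 17.
Any cover uses at least 2 candidates; among all covering selections none totals below 17.
Greedy by coverage-per-salary would pick C2, C5, C8 for 21 — worse than the optimum 17.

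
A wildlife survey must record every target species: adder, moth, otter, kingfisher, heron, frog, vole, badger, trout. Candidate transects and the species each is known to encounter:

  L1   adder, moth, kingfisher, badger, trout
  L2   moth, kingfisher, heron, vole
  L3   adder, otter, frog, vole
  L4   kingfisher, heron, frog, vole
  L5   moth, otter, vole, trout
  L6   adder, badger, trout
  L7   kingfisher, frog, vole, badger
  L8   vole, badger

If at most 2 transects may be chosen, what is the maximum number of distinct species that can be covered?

8

Choosing L1, L3 covers {adder, moth, otter, kingfisher, frog, vole, badger, trout} — 8 species.
No choice of 2 transects does better; here heron is left uncovered.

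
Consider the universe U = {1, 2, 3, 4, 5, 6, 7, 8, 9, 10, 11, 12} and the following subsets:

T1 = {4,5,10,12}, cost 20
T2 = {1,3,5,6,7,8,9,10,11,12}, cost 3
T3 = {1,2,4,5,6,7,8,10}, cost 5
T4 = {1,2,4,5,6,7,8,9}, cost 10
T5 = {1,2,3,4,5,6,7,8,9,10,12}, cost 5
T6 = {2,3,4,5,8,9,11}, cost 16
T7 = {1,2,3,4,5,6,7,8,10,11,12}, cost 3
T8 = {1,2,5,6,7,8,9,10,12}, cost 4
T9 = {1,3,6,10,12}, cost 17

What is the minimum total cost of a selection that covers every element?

6

T2, T7 cover every element at cost 3 + 3 = 6.
Any cover uses at least 2 sets; among all covering selections none totals below 6.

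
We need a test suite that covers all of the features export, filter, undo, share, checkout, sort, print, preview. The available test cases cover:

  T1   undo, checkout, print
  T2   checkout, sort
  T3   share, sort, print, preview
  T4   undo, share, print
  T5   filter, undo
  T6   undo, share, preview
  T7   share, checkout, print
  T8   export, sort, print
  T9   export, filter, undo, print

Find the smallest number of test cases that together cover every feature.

T1, T3, T9 together cover {export, filter, undo, share, checkout, sort, print, preview} — every feature.
No 2 of the 9 test cases cover everything (all 36 pairs fall short), so 3 is minimum.

3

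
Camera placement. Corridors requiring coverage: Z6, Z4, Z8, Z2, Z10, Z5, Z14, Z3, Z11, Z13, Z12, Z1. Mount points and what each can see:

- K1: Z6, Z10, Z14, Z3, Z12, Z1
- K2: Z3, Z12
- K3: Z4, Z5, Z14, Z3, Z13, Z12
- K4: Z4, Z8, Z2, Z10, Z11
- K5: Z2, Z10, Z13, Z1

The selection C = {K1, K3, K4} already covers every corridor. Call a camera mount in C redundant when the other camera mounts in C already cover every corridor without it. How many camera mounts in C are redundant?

0

Drop K1: Z6, Z1 uncovered — not redundant.
Drop K3: Z5, Z13 uncovered — not redundant.
Drop K4: Z8, Z2, Z11 uncovered — not redundant.
None of the camera mounts in C is redundant.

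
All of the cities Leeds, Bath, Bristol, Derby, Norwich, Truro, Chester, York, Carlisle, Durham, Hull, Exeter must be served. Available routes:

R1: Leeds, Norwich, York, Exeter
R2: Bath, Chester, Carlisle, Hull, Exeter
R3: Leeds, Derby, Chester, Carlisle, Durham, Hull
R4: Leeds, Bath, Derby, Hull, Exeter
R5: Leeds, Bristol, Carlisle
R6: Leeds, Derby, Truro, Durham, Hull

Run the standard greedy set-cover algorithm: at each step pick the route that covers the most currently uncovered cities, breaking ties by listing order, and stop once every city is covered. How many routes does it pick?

Pick 1: R3 covers 6 new cities (Leeds, Derby, Chester, Carlisle, Durham, Hull).
Pick 2: R1 covers 3 new cities (Norwich, York, Exeter).
Pick 3: R2 covers 1 new cities (Bath).
Pick 4: R5 covers 1 new cities (Bristol).
Pick 5: R6 covers 1 new cities (Truro).
Greedy uses 5 routes. (The true minimum is 4.)

5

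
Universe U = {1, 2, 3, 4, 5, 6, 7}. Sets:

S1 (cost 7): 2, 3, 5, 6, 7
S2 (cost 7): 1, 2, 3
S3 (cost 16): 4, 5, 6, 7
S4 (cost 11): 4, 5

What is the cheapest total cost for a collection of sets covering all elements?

S2, S3 cover every element at cost 7 + 16 = 23.
Any cover uses at least 2 sets; among all covering selections none totals below 23.
Greedy by coverage-per-cost would pick S1, S2, S4 for 25 — worse than the optimum 23.

23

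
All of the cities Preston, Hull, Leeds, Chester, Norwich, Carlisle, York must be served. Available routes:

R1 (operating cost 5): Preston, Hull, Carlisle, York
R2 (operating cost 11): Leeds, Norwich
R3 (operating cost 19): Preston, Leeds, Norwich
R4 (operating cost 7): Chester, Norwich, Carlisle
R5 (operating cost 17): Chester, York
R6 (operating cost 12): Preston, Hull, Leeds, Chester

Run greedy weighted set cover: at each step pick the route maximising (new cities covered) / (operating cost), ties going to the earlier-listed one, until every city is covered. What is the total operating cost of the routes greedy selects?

Pick 1: R1 adds 4 new (Preston, Hull, Carlisle, York) at operating cost 5 (ratio 4/5).
Pick 2: R4 adds 2 new (Chester, Norwich) at operating cost 7 (ratio 2/7).
Pick 3: R2 adds 1 new (Leeds) at operating cost 11 (ratio 1/11).
Greedy total operating cost: 5 + 7 + 11 = 23.

23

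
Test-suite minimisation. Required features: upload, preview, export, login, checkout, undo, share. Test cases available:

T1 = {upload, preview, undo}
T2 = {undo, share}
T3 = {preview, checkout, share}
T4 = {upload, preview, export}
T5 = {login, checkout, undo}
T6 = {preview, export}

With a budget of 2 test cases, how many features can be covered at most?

Choosing T4, T5 covers {upload, preview, export, login, checkout, undo} — 6 features.
No choice of 2 test cases does better; here share is left uncovered.

6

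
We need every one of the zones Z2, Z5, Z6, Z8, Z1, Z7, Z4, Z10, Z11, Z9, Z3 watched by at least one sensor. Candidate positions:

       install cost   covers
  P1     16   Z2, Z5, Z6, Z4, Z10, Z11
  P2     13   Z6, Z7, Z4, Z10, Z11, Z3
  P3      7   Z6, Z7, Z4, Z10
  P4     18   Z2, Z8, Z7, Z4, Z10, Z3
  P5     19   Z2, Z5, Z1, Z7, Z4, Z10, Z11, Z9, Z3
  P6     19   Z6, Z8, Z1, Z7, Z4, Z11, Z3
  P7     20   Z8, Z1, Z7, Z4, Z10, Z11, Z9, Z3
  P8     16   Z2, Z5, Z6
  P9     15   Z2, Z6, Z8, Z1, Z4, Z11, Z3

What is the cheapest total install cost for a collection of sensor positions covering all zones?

34

P5, P9 cover every zone at install cost 19 + 15 = 34.
Any cover uses at least 2 sensor positions; among all covering selections none totals below 34.
Greedy by coverage-per-install cost would pick P3, P9, P5 for 41 — worse than the optimum 34.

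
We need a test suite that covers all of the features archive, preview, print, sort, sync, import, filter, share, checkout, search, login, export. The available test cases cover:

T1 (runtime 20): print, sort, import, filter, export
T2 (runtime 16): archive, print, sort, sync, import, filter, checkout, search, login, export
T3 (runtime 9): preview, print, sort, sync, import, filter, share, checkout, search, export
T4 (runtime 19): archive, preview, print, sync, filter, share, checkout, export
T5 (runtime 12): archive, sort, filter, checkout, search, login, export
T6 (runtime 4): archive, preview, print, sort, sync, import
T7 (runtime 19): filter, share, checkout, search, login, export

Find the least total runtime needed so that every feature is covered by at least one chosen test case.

21

T3, T5 cover every feature at runtime 9 + 12 = 21.
Any cover uses at least 2 test cases; among all covering selections none totals below 21.
Greedy by coverage-per-runtime would pick T6, T3, T5 for 25 — worse than the optimum 21.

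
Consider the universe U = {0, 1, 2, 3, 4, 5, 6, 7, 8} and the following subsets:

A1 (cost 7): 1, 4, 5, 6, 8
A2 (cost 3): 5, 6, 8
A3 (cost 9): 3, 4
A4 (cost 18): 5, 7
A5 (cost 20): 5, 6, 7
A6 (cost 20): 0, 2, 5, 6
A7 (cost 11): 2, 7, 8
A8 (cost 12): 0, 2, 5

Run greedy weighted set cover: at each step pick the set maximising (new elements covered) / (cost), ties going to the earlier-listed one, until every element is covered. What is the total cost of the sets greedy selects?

Pick 1: A2 adds 3 new (5, 6, 8) at cost 3 (ratio 3/3).
Pick 2: A1 adds 2 new (1, 4) at cost 7 (ratio 2/7).
Pick 3: A7 adds 2 new (2, 7) at cost 11 (ratio 2/11).
Pick 4: A3 adds 1 new (3) at cost 9 (ratio 1/9).
Pick 5: A8 adds 1 new (0) at cost 12 (ratio 1/12).
Greedy total cost: 3 + 7 + 11 + 9 + 12 = 42. (The true optimum is 39, so greedy overshoots here.)

42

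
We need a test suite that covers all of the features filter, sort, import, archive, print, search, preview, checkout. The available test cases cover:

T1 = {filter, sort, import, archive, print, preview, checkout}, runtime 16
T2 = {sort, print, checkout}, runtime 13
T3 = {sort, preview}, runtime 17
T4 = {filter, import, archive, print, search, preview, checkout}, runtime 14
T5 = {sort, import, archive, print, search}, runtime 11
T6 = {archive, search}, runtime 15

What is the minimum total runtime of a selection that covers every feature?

T4, T5 cover every feature at runtime 14 + 11 = 25.
Any cover uses at least 2 test cases; among all covering selections none totals below 25.

25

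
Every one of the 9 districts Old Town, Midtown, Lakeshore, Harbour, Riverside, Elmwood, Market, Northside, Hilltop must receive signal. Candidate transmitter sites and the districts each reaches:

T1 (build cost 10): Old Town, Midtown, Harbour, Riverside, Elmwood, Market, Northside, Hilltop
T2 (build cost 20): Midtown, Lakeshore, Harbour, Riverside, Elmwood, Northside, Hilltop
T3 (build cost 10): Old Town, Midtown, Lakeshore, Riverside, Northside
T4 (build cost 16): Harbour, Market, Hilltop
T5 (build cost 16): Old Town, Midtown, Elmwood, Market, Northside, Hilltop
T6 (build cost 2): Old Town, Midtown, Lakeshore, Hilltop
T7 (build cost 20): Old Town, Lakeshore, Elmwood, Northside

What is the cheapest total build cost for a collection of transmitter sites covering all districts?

T1, T6 cover every district at build cost 10 + 2 = 12.
Any cover uses at least 2 transmitter sites; among all covering selections none totals below 12.

12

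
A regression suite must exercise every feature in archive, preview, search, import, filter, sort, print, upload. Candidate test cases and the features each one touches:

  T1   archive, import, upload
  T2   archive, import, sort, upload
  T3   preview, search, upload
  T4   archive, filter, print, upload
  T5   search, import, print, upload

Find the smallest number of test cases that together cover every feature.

3

T2, T3, T4 together cover {archive, preview, search, import, filter, sort, print, upload} — every feature.
No 2 of the 5 test cases cover everything (all 10 pairs fall short), so 3 is minimum.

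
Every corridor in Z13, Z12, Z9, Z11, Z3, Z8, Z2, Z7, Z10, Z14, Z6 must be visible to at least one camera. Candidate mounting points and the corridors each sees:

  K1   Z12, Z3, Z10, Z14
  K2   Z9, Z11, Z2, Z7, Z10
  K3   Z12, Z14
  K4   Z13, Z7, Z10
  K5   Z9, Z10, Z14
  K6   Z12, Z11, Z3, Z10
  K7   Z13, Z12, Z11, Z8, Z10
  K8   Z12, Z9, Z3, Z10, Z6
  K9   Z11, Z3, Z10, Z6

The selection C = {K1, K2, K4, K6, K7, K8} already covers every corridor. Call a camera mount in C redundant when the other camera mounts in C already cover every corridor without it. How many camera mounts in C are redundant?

2

Drop K1: Z14 uncovered — not redundant.
Drop K2: Z2 uncovered — not redundant.
Drop K4: the rest still cover every corridor — redundant.
Drop K6: the rest still cover every corridor — redundant.
Drop K7: Z8 uncovered — not redundant.
Drop K8: Z6 uncovered — not redundant.
2 redundant: K4, K6.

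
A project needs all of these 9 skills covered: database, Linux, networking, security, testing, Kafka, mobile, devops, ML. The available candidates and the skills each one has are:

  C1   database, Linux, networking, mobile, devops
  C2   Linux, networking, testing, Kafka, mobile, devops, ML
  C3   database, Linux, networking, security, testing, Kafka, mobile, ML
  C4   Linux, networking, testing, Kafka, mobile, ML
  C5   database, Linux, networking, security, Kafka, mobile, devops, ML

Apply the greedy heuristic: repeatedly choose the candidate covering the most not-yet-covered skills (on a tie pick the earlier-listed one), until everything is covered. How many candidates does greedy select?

Pick 1: C3 covers 8 new skills (database, Linux, networking, security, testing, Kafka, mobile, ML).
Pick 2: C1 covers 1 new skills (devops).
Greedy uses 2 candidates.

2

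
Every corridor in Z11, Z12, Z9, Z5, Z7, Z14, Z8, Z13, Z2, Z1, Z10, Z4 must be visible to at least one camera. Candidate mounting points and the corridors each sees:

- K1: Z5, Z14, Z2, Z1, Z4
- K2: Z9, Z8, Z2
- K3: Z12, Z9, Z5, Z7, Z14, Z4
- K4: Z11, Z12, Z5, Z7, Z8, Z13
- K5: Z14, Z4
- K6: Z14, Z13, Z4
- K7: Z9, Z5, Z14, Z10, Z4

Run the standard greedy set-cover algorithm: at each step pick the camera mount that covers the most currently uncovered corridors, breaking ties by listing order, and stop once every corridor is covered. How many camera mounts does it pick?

4

Pick 1: K3 covers 6 new corridors (Z12, Z9, Z5, Z7, Z14, Z4).
Pick 2: K4 covers 3 new corridors (Z11, Z8, Z13).
Pick 3: K1 covers 2 new corridors (Z2, Z1).
Pick 4: K7 covers 1 new corridors (Z10).
Greedy uses 4 camera mounts. (The true minimum is 3.)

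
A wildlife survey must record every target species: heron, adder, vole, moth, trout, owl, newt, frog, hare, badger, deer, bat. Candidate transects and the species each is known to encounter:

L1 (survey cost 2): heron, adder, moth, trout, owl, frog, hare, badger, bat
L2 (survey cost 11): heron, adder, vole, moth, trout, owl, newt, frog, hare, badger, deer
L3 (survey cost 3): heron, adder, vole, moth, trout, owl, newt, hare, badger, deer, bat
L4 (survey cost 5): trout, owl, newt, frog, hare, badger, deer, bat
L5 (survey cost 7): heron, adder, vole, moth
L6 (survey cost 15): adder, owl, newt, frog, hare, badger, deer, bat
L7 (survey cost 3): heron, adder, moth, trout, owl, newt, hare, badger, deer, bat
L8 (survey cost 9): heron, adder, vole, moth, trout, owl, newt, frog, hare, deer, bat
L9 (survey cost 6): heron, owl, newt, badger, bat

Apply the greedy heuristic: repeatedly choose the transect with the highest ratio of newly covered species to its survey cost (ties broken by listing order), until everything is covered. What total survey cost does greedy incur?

Pick 1: L1 adds 9 new (heron, adder, moth, trout, owl, frog, hare, badger, bat) at survey cost 2 (ratio 9/2).
Pick 2: L3 adds 3 new (vole, newt, deer) at survey cost 3 (ratio 3/3).
Greedy total survey cost: 2 + 3 = 5.

5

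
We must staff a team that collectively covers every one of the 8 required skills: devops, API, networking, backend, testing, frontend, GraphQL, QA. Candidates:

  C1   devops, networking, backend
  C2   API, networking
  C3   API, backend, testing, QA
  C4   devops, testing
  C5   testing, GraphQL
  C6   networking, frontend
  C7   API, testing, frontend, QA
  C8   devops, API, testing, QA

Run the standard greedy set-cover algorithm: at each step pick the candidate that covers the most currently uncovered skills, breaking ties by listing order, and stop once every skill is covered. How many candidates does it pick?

4

Pick 1: C3 covers 4 new skills (API, backend, testing, QA).
Pick 2: C1 covers 2 new skills (devops, networking).
Pick 3: C5 covers 1 new skills (GraphQL).
Pick 4: C6 covers 1 new skills (frontend).
Greedy uses 4 candidates. (The true minimum is 3.)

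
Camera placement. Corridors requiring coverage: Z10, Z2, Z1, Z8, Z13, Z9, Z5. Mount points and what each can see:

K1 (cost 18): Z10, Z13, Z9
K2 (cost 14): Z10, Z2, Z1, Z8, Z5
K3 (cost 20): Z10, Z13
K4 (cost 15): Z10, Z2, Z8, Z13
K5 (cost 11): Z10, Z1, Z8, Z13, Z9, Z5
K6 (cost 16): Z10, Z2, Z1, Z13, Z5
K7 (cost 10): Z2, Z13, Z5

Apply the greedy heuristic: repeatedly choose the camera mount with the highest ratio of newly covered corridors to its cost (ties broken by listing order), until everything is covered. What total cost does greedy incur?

Pick 1: K5 adds 6 new (Z10, Z1, Z8, Z13, Z9, Z5) at cost 11 (ratio 6/11).
Pick 2: K7 adds 1 new (Z2) at cost 10 (ratio 1/10).
Greedy total cost: 11 + 10 = 21.

21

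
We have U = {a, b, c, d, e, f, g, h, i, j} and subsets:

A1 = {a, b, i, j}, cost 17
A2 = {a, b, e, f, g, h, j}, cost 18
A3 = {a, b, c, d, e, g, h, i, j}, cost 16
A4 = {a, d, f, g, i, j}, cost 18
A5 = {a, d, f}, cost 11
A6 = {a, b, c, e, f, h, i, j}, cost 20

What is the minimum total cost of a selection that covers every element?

A3, A5 cover every element at cost 16 + 11 = 27.
Any cover uses at least 2 sets; among all covering selections none totals below 27.

27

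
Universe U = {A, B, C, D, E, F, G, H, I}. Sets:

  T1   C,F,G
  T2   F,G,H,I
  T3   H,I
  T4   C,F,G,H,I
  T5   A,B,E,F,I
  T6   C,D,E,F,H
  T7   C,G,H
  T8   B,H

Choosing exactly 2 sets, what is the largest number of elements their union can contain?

Choosing T4, T5 covers {A, B, C, E, F, G, H, I} — 8 elements.
No choice of 2 sets does better; here D is left uncovered.

8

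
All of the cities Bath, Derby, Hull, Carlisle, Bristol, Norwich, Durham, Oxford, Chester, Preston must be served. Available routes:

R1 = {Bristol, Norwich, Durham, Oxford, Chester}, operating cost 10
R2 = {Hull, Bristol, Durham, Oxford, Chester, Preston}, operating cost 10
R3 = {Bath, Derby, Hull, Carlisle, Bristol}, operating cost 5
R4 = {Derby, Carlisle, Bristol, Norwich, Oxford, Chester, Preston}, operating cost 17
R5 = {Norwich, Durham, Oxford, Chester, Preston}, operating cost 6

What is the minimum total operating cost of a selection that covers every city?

11

R3, R5 cover every city at operating cost 5 + 6 = 11.
Any cover uses at least 2 routes; among all covering selections none totals below 11.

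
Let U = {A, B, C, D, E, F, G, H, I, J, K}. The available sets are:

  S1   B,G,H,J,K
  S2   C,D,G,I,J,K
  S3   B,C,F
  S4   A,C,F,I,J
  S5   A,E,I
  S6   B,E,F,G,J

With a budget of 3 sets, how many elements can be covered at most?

Choosing S1, S2, S4 covers {A, B, C, D, F, G, H, I, J, K} — 10 elements.
No choice of 3 sets does better; here E is left uncovered.

10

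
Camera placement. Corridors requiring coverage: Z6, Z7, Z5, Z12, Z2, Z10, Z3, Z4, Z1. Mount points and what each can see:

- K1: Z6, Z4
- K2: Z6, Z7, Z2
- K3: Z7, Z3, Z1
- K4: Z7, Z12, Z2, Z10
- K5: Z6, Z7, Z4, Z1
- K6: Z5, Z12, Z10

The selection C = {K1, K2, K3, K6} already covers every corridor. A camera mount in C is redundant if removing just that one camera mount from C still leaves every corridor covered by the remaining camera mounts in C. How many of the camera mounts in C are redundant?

0

Drop K1: Z4 uncovered — not redundant.
Drop K2: Z2 uncovered — not redundant.
Drop K3: Z3, Z1 uncovered — not redundant.
Drop K6: Z5, Z12, Z10 uncovered — not redundant.
None of the camera mounts in C is redundant.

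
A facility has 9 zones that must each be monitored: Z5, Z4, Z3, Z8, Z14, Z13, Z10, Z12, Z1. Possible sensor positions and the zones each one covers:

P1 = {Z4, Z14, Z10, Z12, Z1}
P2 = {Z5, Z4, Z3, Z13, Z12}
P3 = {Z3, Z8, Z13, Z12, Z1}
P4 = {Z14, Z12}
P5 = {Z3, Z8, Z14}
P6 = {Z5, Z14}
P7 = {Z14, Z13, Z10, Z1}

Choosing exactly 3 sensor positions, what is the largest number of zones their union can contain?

9

Choosing P1, P2, P3 covers {Z5, Z4, Z3, Z8, Z14, Z13, Z10, Z12, Z1} — 9 zones.
That is all 9 zones.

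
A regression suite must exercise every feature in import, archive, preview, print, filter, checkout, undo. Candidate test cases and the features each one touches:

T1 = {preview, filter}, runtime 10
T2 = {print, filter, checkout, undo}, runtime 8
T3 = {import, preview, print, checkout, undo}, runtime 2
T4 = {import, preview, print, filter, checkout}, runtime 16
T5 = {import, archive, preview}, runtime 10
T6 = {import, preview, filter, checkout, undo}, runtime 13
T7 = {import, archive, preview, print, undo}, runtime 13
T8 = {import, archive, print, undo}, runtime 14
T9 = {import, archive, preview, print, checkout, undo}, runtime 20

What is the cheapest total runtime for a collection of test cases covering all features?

T2, T5 cover every feature at runtime 8 + 10 = 18.
Any cover uses at least 2 test cases; among all covering selections none totals below 18.
Greedy by coverage-per-runtime would pick T3, T2, T5 for 20 — worse than the optimum 18.

18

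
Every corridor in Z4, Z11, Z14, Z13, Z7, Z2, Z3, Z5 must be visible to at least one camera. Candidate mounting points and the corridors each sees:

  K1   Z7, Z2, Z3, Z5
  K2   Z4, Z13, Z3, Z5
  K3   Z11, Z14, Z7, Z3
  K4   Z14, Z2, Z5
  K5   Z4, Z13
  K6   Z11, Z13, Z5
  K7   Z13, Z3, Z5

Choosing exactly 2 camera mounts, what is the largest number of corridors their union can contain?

Choosing K2, K3 covers {Z4, Z11, Z14, Z13, Z7, Z3, Z5} — 7 corridors.
No choice of 2 camera mounts does better; here Z2 is left uncovered.

7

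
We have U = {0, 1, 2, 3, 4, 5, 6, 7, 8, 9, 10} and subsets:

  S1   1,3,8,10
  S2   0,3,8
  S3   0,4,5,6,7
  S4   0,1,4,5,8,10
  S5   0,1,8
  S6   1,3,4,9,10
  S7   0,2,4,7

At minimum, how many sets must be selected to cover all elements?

S1, S3, S6, S7 together cover {0, 1, 2, 3, 4, 5, 6, 7, 8, 9, 10} — every element.
No 3 of the 7 sets cover everything (all 35 triples fall short), so 4 is minimum.

4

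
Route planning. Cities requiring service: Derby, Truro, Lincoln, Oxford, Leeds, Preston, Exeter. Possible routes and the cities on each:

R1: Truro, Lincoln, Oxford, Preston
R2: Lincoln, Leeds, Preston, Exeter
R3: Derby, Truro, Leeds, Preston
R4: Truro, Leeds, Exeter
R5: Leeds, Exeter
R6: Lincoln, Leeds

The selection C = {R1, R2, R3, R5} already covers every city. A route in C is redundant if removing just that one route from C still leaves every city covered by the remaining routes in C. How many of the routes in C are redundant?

Drop R1: Oxford uncovered — not redundant.
Drop R2: the rest still cover every city — redundant.
Drop R3: Derby uncovered — not redundant.
Drop R5: the rest still cover every city — redundant.
2 redundant: R2, R5.

2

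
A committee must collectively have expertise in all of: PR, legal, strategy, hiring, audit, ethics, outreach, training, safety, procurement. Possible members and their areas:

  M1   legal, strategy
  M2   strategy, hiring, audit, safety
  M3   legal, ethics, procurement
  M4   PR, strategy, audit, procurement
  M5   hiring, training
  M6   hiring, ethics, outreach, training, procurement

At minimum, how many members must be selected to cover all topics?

4

M1, M2, M4, M6 together cover {PR, legal, strategy, hiring, audit, ethics, outreach, training, safety, procurement} — every topic.
No 3 of the 6 members cover everything (all 20 triples fall short), so 4 is minimum.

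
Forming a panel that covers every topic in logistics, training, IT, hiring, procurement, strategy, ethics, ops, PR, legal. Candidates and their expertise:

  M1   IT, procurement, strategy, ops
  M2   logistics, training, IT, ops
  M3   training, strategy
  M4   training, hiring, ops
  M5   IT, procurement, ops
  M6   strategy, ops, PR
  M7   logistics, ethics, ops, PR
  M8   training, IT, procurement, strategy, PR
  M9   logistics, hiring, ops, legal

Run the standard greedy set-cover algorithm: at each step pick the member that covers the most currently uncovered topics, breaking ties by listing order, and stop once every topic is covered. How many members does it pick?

Pick 1: M8 covers 5 new topics (training, IT, procurement, strategy, PR).
Pick 2: M9 covers 4 new topics (logistics, hiring, ops, legal).
Pick 3: M7 covers 1 new topics (ethics).
Greedy uses 3 members.

3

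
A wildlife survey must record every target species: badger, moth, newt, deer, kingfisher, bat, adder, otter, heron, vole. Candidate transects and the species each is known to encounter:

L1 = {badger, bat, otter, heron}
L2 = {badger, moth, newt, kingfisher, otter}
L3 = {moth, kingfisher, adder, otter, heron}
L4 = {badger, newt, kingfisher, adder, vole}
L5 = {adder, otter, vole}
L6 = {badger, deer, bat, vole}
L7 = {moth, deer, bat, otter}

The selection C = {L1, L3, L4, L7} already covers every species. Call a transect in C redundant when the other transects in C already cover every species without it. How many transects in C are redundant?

2

Drop L1: the rest still cover every species — redundant.
Drop L3: the rest still cover every species — redundant.
Drop L4: newt, vole uncovered — not redundant.
Drop L7: deer uncovered — not redundant.
2 redundant: L1, L3.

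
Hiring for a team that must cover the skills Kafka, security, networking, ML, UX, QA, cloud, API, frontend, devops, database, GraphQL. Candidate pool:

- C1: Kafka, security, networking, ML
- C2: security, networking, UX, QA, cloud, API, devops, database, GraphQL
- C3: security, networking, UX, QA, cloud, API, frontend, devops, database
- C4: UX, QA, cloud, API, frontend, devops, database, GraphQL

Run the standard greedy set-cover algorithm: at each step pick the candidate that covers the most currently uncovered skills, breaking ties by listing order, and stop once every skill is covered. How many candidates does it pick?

3

Pick 1: C2 covers 9 new skills (security, networking, UX, QA, cloud, API, devops, database, GraphQL).
Pick 2: C1 covers 2 new skills (Kafka, ML).
Pick 3: C3 covers 1 new skills (frontend).
Greedy uses 3 candidates. (The true minimum is 2.)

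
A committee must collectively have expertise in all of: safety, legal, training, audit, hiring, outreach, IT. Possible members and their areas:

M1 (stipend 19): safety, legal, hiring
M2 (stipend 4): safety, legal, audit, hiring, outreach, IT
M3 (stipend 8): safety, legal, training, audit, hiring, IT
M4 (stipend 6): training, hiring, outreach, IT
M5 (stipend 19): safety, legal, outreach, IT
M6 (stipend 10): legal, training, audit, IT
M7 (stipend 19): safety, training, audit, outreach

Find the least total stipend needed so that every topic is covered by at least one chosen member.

M2, M4 cover every topic at stipend 4 + 6 = 10.
Any cover uses at least 2 members; among all covering selections none totals below 10.

10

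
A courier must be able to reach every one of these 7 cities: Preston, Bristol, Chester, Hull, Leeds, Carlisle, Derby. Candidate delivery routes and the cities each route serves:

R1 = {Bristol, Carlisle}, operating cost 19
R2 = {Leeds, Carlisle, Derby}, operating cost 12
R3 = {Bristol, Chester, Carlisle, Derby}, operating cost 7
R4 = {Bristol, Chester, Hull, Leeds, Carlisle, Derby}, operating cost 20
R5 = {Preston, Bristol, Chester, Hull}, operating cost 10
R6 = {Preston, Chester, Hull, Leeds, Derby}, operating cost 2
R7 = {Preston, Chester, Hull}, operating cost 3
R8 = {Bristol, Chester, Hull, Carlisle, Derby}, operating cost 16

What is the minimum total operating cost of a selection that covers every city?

9

R3, R6 cover every city at operating cost 7 + 2 = 9.
Any cover uses at least 2 routes; among all covering selections none totals below 9.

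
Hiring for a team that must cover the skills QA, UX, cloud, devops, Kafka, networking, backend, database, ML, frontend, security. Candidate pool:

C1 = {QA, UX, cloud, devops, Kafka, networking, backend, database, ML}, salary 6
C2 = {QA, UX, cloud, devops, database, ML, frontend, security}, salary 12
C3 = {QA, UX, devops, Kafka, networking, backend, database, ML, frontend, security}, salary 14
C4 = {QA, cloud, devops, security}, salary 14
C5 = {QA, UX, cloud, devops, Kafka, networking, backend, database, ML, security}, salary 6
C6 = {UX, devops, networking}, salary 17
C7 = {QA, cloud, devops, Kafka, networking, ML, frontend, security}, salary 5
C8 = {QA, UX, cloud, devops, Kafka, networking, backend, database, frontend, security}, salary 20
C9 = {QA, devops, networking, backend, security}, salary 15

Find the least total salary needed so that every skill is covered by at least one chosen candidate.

C1, C7 cover every skill at salary 6 + 5 = 11.
Any cover uses at least 2 candidates; among all covering selections none totals below 11.

11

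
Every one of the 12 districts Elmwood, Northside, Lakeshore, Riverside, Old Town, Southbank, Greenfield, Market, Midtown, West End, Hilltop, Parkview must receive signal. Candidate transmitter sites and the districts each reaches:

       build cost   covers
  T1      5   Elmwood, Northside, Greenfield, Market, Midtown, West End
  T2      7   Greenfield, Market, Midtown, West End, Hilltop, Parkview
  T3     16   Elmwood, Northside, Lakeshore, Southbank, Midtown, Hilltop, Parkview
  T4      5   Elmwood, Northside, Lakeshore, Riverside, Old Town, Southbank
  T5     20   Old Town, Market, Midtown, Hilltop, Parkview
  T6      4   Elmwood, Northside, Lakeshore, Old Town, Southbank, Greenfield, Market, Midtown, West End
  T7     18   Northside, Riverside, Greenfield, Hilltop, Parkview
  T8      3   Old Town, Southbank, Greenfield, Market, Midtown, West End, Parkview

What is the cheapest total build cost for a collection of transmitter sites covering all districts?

T2, T4 cover every district at build cost 7 + 5 = 12.
Any cover uses at least 2 transmitter sites; among all covering selections none totals below 12.
Greedy by coverage-per-build cost would pick T8, T4, T2 for 15 — worse than the optimum 12.

12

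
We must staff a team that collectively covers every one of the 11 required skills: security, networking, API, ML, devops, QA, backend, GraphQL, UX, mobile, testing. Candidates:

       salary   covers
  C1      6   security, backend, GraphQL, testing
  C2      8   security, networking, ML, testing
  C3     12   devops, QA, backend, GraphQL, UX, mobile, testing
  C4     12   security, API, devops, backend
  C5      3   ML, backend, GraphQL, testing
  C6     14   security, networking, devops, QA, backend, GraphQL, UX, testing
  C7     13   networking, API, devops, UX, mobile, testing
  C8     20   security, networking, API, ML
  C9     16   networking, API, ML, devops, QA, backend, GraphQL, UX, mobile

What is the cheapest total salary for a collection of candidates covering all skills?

C1, C9 cover every skill at salary 6 + 16 = 22.
Any cover uses at least 2 candidates; among all covering selections none totals below 22.
Greedy by coverage-per-salary would pick C5, C7, C1, C3 for 34 — worse than the optimum 22.

22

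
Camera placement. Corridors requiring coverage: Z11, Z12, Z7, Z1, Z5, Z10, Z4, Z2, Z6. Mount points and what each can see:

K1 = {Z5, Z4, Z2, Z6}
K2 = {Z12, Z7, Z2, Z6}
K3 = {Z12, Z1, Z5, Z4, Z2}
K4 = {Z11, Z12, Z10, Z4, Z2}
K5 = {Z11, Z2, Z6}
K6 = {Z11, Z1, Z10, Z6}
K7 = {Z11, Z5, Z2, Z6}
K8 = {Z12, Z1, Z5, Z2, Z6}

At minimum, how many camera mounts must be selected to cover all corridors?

K1, K2, K6 together cover {Z11, Z12, Z7, Z1, Z5, Z10, Z4, Z2, Z6} — every corridor.
No 2 of the 8 camera mounts cover everything (all 28 pairs fall short), so 3 is minimum.

3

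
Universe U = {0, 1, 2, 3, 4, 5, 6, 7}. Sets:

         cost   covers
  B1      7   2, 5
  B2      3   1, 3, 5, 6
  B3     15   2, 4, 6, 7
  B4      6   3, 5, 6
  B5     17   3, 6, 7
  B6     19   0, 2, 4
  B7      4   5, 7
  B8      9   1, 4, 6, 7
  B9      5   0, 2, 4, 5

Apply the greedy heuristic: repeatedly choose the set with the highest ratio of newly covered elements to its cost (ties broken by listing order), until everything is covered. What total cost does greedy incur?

12

Pick 1: B2 adds 4 new (1, 3, 5, 6) at cost 3 (ratio 4/3).
Pick 2: B9 adds 3 new (0, 2, 4) at cost 5 (ratio 3/5).
Pick 3: B7 adds 1 new (7) at cost 4 (ratio 1/4).
Greedy total cost: 3 + 5 + 4 = 12.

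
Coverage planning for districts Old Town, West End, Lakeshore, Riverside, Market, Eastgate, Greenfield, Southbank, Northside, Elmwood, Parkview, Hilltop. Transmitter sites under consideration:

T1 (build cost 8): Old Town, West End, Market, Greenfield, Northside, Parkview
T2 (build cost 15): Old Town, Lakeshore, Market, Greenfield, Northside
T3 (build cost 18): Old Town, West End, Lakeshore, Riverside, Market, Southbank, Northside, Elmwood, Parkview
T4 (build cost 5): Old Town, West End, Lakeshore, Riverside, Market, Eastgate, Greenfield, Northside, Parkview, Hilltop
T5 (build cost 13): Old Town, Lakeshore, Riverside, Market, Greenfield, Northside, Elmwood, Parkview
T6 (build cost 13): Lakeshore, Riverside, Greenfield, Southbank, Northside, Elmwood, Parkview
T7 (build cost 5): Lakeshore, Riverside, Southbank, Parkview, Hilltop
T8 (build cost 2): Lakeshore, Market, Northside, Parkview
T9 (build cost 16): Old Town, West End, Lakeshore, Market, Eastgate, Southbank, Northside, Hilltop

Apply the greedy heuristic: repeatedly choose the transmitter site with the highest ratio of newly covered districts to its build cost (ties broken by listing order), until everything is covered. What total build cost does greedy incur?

Pick 1: T4 adds 10 new (Old Town, West End, Lakeshore, Riverside, Market, Eastgate, Greenfield, Northside, Parkview, Hilltop) at build cost 5 (ratio 10/5).
Pick 2: T7 adds 1 new (Southbank) at build cost 5 (ratio 1/5).
Pick 3: T5 adds 1 new (Elmwood) at build cost 13 (ratio 1/13).
Greedy total build cost: 5 + 5 + 13 = 23. (The true optimum is 18, so greedy overshoots here.)

23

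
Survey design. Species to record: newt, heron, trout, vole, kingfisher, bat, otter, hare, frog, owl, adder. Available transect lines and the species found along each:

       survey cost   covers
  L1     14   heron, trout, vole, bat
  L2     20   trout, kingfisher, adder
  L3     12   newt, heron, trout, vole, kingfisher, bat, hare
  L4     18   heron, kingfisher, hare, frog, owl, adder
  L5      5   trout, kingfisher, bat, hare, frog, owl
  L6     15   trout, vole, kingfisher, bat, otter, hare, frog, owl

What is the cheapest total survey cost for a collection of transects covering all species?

45

L3, L4, L6 cover every species at survey cost 12 + 18 + 15 = 45.
Any cover uses at least 3 transects; among all covering selections none totals below 45.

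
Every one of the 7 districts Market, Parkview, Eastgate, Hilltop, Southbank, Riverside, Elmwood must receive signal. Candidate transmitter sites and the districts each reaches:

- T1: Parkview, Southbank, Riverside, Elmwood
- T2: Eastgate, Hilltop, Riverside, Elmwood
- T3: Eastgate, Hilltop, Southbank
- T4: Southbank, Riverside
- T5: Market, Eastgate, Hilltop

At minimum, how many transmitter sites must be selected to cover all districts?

2

T1, T5 together cover {Market, Parkview, Eastgate, Hilltop, Southbank, Riverside, Elmwood} — every district.
No single transmitter site contains all 7 districts, so 2 is optimal.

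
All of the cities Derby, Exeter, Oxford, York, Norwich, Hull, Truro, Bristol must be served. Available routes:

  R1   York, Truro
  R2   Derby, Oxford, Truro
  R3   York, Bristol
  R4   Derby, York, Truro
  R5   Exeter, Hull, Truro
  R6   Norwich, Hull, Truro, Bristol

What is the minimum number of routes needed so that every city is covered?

4

R1, R2, R5, R6 together cover {Derby, Exeter, Oxford, York, Norwich, Hull, Truro, Bristol} — every city.
No 3 of the 6 routes cover everything (all 20 triples fall short), so 4 is minimum.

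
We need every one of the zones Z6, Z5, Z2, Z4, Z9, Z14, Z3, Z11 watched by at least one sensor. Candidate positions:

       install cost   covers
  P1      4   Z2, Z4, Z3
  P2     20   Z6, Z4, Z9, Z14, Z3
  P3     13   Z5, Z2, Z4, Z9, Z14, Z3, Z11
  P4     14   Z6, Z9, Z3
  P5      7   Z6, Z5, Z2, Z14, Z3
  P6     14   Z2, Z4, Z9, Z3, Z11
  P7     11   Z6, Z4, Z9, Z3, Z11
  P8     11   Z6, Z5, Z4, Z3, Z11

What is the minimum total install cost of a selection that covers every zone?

18

P5, P7 cover every zone at install cost 7 + 11 = 18.
Any cover uses at least 2 sensor positions; among all covering selections none totals below 18.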